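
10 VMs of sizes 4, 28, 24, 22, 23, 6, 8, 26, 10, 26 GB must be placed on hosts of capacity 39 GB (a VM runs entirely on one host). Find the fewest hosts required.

Total = 28 + 26 + 26 + 24 + 23 + 22 + 10 + 8 + 6 + 4 = 177 GB.
Lower bound: ⌈177/39⌉ = 5 hosts.
Also, 6 VMs each exceed 39/2 GB, and no two of those can share a host, so at least 6 hosts are needed.
A packing using 6 hosts:
  host 1: 28 + 10 = 38
  host 2: 26 + 8 + 4 = 38
  host 3: 26 + 6 = 32
  host 4: 24 = 24
  host 5: 23 = 23
  host 6: 22 = 22
This matches the lower bound, so 6 is optimal.

6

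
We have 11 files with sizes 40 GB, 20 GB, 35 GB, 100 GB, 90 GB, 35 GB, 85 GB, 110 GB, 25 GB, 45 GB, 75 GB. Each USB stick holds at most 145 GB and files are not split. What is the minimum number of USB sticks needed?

5

Total = 110 + 100 + 90 + 85 + 75 + 45 + 40 + 35 + 35 + 25 + 20 = 660 GB.
Lower bound: ⌈660/145⌉ = 5 USB sticks.
A packing using 5 USB sticks:
  USB stick 1: 110 + 35 = 145
  USB stick 2: 100 + 45 = 145
  USB stick 3: 90 + 40 = 130
  USB stick 4: 85 + 35 + 25 = 145
  USB stick 5: 75 + 20 = 95
This matches the lower bound, so 5 is optimal.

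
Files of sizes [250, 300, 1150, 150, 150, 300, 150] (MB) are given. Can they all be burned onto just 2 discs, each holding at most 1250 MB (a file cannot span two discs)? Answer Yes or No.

Total = 2450 MB; ⌈2450/1250⌉ = 2.
The bound of 2 does not rule out 2, but exhaustive search shows no assignment into 2 discs of capacity 1250 MB exists — the minimum is 3.

No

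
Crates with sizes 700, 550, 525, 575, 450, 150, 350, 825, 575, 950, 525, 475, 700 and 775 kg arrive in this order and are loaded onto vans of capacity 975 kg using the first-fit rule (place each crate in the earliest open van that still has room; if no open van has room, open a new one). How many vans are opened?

11

  700 → van 1 (new)  [load 700/975]
  550 → van 2 (new)  [load 550/975]
  525 → van 3 (new)  [load 525/975]
  575 → van 4 (new)  [load 575/975]
  450 → van 3  [load 975/975]
  150 → van 1  [load 850/975]
  350 → van 2  [load 900/975]
  825 → van 5 (new)  [load 825/975]
  575 → van 6 (new)  [load 575/975]
  950 → van 7 (new)  [load 950/975]
  525 → van 8 (new)  [load 525/975]
  475 → van 9 (new)  [load 475/975]
  700 → van 10 (new)  [load 700/975]
  775 → van 11 (new)  [load 775/975]
11 vans opened.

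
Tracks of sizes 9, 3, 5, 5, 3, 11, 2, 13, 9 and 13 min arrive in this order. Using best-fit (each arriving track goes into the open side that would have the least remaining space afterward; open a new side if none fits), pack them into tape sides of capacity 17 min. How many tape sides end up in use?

  9 → side 1 (new)  [load 9/17]
  3 → side 1  [load 12/17]
  5 → side 1  [load 17/17]
  5 → side 2 (new)  [load 5/17]
  3 → side 2  [load 8/17]
  11 → side 3 (new)  [load 11/17]
  2 → side 3  [load 13/17]
  13 → side 4 (new)  [load 13/17]
  9 → side 2  [load 17/17]
  13 → side 5 (new)  [load 13/17]
5 tape sides opened.

5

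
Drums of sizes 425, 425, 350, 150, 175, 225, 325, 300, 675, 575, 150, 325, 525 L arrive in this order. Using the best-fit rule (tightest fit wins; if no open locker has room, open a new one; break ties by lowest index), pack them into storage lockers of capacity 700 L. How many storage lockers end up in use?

8

  425 → locker 1 (new)  [load 425/700]
  425 → locker 2 (new)  [load 425/700]
  350 → locker 3 (new)  [load 350/700]
  150 → locker 1  [load 575/700]
  175 → locker 2  [load 600/700]
  225 → locker 3  [load 575/700]
  325 → locker 4 (new)  [load 325/700]
  300 → locker 4  [load 625/700]
  675 → locker 5 (new)  [load 675/700]
  575 → locker 6 (new)  [load 575/700]
  150 → locker 7 (new)  [load 150/700]
  325 → locker 7  [load 475/700]
  525 → locker 8 (new)  [load 525/700]
8 storage lockers opened.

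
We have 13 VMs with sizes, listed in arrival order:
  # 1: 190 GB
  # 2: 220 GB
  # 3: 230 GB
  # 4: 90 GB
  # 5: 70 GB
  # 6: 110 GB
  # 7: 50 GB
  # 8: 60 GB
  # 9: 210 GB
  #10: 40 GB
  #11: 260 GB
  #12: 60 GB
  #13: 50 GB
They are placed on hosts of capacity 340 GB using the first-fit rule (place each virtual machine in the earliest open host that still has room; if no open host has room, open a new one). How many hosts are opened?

  190 → host 1 (new)  [load 190/340]
  220 → host 2 (new)  [load 220/340]
  230 → host 3 (new)  [load 230/340]
  90 → host 1  [load 280/340]
  70 → host 2  [load 290/340]
  110 → host 3  [load 340/340]
  50 → host 1  [load 330/340]
  60 → host 4 (new)  [load 60/340]
  210 → host 4  [load 270/340]
  40 → host 2  [load 330/340]
  260 → host 5 (new)  [load 260/340]
  60 → host 4  [load 330/340]
  50 → host 5  [load 310/340]
5 hosts opened.

5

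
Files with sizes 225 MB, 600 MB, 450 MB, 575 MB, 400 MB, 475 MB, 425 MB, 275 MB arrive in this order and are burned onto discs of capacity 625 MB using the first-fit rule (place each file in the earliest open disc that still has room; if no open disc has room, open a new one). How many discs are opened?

7

  225 → disc 1 (new)  [load 225/625]
  600 → disc 2 (new)  [load 600/625]
  450 → disc 3 (new)  [load 450/625]
  575 → disc 4 (new)  [load 575/625]
  400 → disc 1  [load 625/625]
  475 → disc 5 (new)  [load 475/625]
  425 → disc 6 (new)  [load 425/625]
  275 → disc 7 (new)  [load 275/625]
7 discs opened.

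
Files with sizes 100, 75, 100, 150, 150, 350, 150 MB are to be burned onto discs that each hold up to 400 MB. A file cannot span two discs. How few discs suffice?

3

Total = 350 + 150 + 150 + 150 + 100 + 100 + 75 = 1075 MB.
Lower bound: ⌈1075/400⌉ = 3 discs.
A packing using 3 discs:
  disc 1: 350 = 350
  disc 2: 150 + 150 + 100 = 400
  disc 3: 150 + 100 + 75 = 325
This matches the lower bound, so 3 is optimal.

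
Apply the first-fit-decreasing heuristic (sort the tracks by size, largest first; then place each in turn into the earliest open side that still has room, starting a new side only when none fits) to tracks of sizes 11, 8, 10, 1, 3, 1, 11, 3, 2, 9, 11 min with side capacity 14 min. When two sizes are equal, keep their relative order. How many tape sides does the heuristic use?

Sorted descending: 11, 11, 11, 10, 9, 8, 3, 3, 2, 1, 1.
  11 → side 1 (new)  [load 11/14]
  11 → side 2 (new)  [load 11/14]
  11 → side 3 (new)  [load 11/14]
  10 → side 4 (new)  [load 10/14]
  9 → side 5 (new)  [load 9/14]
  8 → side 6 (new)  [load 8/14]
  3 → side 1  [load 14/14]
  3 → side 2  [load 14/14]
  2 → side 3  [load 13/14]
  1 → side 3  [load 14/14]
  1 → side 4  [load 11/14]
6 tape sides opened.

6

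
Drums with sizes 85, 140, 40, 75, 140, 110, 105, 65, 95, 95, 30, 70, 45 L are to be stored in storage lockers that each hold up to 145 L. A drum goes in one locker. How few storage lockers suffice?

9

Total = 140 + 140 + 110 + 105 + 95 + 95 + 85 + 75 + 70 + 65 + 45 + 40 + 30 = 1095 L.
Lower bound: ⌈1095/145⌉ = 8 storage lockers.
A packing using 9 storage lockers:
  locker 1: 140 = 140
  locker 2: 140 = 140
  locker 3: 110 + 30 = 140
  locker 4: 105 + 40 = 145
  locker 5: 95 + 45 = 140
  locker 6: 95 = 95
  locker 7: 85 = 85
  locker 8: 75 + 70 = 145
  locker 9: 65 = 65
No arrangement into 8 storage lockers stays within capacity, so 9 is optimal.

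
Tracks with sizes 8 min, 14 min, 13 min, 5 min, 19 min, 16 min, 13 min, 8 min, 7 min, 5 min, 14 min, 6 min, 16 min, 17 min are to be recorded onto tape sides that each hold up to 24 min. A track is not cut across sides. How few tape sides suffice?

Total = 19 + 17 + 16 + 16 + 14 + 14 + 13 + 13 + 8 + 8 + 7 + 6 + 5 + 5 = 161 min.
Lower bound: ⌈161/24⌉ = 7 tape sides.
Also, 8 tracks each exceed 12 min, and no two of those can share a side, so at least 8 tape sides are needed.
A packing using 8 tape sides:
  side 1: 19 + 5 = 24
  side 2: 17 + 7 = 24
  side 3: 16 + 8 = 24
  side 4: 16 + 8 = 24
  side 5: 14 + 6 = 20
  side 6: 14 + 5 = 19
  side 7: 13 = 13
  side 8: 13 = 13
This matches the lower bound, so 8 is optimal.

8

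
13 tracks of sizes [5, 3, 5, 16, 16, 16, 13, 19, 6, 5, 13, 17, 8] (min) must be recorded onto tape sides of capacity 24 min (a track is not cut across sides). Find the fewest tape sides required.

7

Total = 19 + 17 + 16 + 16 + 16 + 13 + 13 + 8 + 6 + 5 + 5 + 5 + 3 = 142 min.
Lower bound: ⌈142/24⌉ = 6 tape sides.
Also, 7 tracks each exceed 12 min, and no two of those can share a side, so at least 7 tape sides are needed.
A packing using 7 tape sides:
  side 1: 19 + 5 = 24
  side 2: 17 + 6 = 23
  side 3: 16 + 8 = 24
  side 4: 16 + 5 + 3 = 24
  side 5: 16 + 5 = 21
  side 6: 13 = 13
  side 7: 13 = 13
This matches the lower bound, so 7 is optimal.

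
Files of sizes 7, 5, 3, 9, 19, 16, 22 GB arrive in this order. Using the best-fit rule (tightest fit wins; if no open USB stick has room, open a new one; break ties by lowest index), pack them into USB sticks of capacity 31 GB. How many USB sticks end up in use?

  7 → USB stick 1 (new)  [load 7/31]
  5 → USB stick 1  [load 12/31]
  3 → USB stick 1  [load 15/31]
  9 → USB stick 1  [load 24/31]
  19 → USB stick 2 (new)  [load 19/31]
  16 → USB stick 3 (new)  [load 16/31]
  22 → USB stick 4 (new)  [load 22/31]
4 USB sticks opened.

4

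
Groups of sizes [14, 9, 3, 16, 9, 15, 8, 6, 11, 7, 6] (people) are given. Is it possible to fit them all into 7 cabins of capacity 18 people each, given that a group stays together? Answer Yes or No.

Yes

A valid assignment using 7 cabins:
  cabin 1: 16 = 16
  cabin 2: 15 + 3 = 18
  cabin 3: 14 = 14
  cabin 4: 11 + 7 = 18
  cabin 5: 9 + 9 = 18
  cabin 6: 8 + 6 = 14
  cabin 7: 6 = 6
Every load is within 18 people, so 7 cabins suffice.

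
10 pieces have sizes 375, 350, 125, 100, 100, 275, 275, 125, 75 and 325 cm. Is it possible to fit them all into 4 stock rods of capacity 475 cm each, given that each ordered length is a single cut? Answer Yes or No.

Total = 2125 cm; ⌈2125/475⌉ = 5.
At least 5 stock rods are required, but only 4 are allowed.

No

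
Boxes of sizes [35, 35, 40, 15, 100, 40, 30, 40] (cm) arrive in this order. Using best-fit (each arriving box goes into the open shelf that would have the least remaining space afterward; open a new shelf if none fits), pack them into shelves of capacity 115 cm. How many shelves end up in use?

  35 → shelf 1 (new)  [load 35/115]
  35 → shelf 1  [load 70/115]
  40 → shelf 1  [load 110/115]
  15 → shelf 2 (new)  [load 15/115]
  100 → shelf 2  [load 115/115]
  40 → shelf 3 (new)  [load 40/115]
  30 → shelf 3  [load 70/115]
  40 → shelf 3  [load 110/115]
3 shelves opened.

3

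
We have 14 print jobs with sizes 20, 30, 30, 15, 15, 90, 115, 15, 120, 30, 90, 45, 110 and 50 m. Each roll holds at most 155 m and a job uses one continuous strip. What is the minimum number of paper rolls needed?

Total = 120 + 115 + 110 + 90 + 90 + 50 + 45 + 30 + 30 + 30 + 20 + 15 + 15 + 15 = 775 m.
Lower bound: ⌈775/155⌉ = 5 paper rolls.
A packing using 6 paper rolls:
  roll 1: 120 + 30 = 150
  roll 2: 115 + 30 = 145
  roll 3: 110 + 45 = 155
  roll 4: 90 + 50 + 15 = 155
  roll 5: 90 + 30 + 20 + 15 = 155
  roll 6: 15 = 15
No arrangement into 5 paper rolls stays within capacity, so 6 is optimal.

6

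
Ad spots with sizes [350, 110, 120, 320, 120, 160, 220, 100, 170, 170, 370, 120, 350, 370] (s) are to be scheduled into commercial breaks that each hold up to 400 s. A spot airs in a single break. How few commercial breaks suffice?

Total = 370 + 370 + 350 + 350 + 320 + 220 + 170 + 170 + 160 + 120 + 120 + 120 + 110 + 100 = 3050 s.
Lower bound: ⌈3050/400⌉ = 8 commercial breaks.
A packing using 9 commercial breaks:
  break 1: 370 = 370
  break 2: 370 = 370
  break 3: 350 = 350
  break 4: 350 = 350
  break 5: 320 = 320
  break 6: 220 + 170 = 390
  break 7: 170 + 160 = 330
  break 8: 120 + 120 + 120 = 360
  break 9: 110 + 100 = 210
No arrangement into 8 commercial breaks stays within capacity, so 9 is optimal.

9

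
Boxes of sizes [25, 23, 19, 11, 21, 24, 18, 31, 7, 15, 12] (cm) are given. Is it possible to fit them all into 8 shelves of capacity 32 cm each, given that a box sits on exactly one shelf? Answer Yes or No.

Yes

A valid assignment using 8 shelves:
  shelf 1: 31 = 31
  shelf 2: 25 + 7 = 32
  shelf 3: 24 = 24
  shelf 4: 23 = 23
  shelf 5: 21 + 11 = 32
  shelf 6: 19 + 12 = 31
  shelf 7: 18 = 18
  shelf 8: 15 = 15
Every load is within 32 cm, so 8 shelves suffice.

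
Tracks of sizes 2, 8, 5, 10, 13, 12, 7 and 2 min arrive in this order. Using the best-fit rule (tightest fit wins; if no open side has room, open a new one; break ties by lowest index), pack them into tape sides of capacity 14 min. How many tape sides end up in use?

  2 → side 1 (new)  [load 2/14]
  8 → side 1  [load 10/14]
  5 → side 2 (new)  [load 5/14]
  10 → side 3 (new)  [load 10/14]
  13 → side 4 (new)  [load 13/14]
  12 → side 5 (new)  [load 12/14]
  7 → side 2  [load 12/14]
  2 → side 2  [load 14/14]
5 tape sides opened.

5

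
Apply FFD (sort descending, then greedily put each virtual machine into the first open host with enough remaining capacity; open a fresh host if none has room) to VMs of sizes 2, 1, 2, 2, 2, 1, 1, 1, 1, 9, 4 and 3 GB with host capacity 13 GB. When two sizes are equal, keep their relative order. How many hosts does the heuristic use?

3

Sorted descending: 9, 4, 3, 2, 2, 2, 2, 1, 1, 1, 1, 1.
  9 → host 1 (new)  [load 9/13]
  4 → host 1  [load 13/13]
  3 → host 2 (new)  [load 3/13]
  2 → host 2  [load 5/13]
  2 → host 2  [load 7/13]
  2 → host 2  [load 9/13]
  2 → host 2  [load 11/13]
  1 → host 2  [load 12/13]
  1 → host 2  [load 13/13]
  1 → host 3 (new)  [load 1/13]
  1 → host 3  [load 2/13]
  1 → host 3  [load 3/13]
3 hosts opened.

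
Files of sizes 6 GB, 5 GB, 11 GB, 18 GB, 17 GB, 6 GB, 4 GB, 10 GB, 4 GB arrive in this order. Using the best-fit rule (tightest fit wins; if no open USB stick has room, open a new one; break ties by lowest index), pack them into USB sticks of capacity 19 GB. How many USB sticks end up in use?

5

  6 → USB stick 1 (new)  [load 6/19]
  5 → USB stick 1  [load 11/19]
  11 → USB stick 2 (new)  [load 11/19]
  18 → USB stick 3 (new)  [load 18/19]
  17 → USB stick 4 (new)  [load 17/19]
  6 → USB stick 1  [load 17/19]
  4 → USB stick 2  [load 15/19]
  10 → USB stick 5 (new)  [load 10/19]
  4 → USB stick 2  [load 19/19]
5 USB sticks opened.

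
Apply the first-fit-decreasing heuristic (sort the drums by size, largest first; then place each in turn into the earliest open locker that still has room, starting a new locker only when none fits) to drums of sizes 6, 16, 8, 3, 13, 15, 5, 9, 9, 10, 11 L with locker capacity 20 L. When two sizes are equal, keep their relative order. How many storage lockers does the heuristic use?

Sorted descending: 16, 15, 13, 11, 10, 9, 9, 8, 6, 5, 3.
  16 → locker 1 (new)  [load 16/20]
  15 → locker 2 (new)  [load 15/20]
  13 → locker 3 (new)  [load 13/20]
  11 → locker 4 (new)  [load 11/20]
  10 → locker 5 (new)  [load 10/20]
  9 → locker 4  [load 20/20]
  9 → locker 5  [load 19/20]
  8 → locker 6 (new)  [load 8/20]
  6 → locker 3  [load 19/20]
  5 → locker 2  [load 20/20]
  3 → locker 1  [load 19/20]
6 storage lockers opened.

6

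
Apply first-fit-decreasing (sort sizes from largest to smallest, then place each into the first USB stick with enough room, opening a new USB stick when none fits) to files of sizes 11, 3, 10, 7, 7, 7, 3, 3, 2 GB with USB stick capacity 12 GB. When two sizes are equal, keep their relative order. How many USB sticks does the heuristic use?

Sorted descending: 11, 10, 7, 7, 7, 3, 3, 3, 2.
  11 → USB stick 1 (new)  [load 11/12]
  10 → USB stick 2 (new)  [load 10/12]
  7 → USB stick 3 (new)  [load 7/12]
  7 → USB stick 4 (new)  [load 7/12]
  7 → USB stick 5 (new)  [load 7/12]
  3 → USB stick 3  [load 10/12]
  3 → USB stick 4  [load 10/12]
  3 → USB stick 5  [load 10/12]
  2 → USB stick 2  [load 12/12]
5 USB sticks opened.

5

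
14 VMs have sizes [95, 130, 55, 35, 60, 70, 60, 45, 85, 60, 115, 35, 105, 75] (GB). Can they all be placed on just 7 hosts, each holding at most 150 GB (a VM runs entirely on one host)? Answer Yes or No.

Total = 1025 GB; ⌈1025/150⌉ = 7.
The bound of 7 does not rule out 7, but exhaustive search shows no assignment into 7 hosts of capacity 150 GB exists — the minimum is 8.

No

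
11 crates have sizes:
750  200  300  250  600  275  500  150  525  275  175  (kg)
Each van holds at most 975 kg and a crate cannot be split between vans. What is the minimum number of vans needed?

5

Total = 750 + 600 + 525 + 500 + 300 + 275 + 275 + 250 + 200 + 175 + 150 = 4000 kg.
Lower bound: ⌈4000/975⌉ = 5 vans.
A packing using 5 vans:
  van 1: 750 + 200 = 950
  van 2: 600 + 300 = 900
  van 3: 525 + 275 + 175 = 975
  van 4: 500 + 275 + 150 = 925
  van 5: 250 = 250
This matches the lower bound, so 5 is optimal.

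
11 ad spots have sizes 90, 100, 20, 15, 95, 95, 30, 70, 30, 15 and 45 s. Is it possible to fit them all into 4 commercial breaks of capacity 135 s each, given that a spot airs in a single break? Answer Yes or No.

Total = 605 s; ⌈605/135⌉ = 5.
At least 5 commercial breaks are required, but only 4 are allowed.

No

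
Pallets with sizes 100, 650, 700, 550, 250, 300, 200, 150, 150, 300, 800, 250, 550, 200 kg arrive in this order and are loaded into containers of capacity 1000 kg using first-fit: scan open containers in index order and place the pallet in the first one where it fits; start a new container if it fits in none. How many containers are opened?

  100 → container 1 (new)  [load 100/1000]
  650 → container 1  [load 750/1000]
  700 → container 2 (new)  [load 700/1000]
  550 → container 3 (new)  [load 550/1000]
  250 → container 1  [load 1000/1000]
  300 → container 2  [load 1000/1000]
  200 → container 3  [load 750/1000]
  150 → container 3  [load 900/1000]
  150 → container 4 (new)  [load 150/1000]
  300 → container 4  [load 450/1000]
  800 → container 5 (new)  [load 800/1000]
  250 → container 4  [load 700/1000]
  550 → container 6 (new)  [load 550/1000]
  200 → container 4  [load 900/1000]
6 containers opened.

6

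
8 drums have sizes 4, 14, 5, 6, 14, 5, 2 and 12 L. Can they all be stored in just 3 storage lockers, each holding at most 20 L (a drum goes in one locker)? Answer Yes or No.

No

Total = 62 L; ⌈62/20⌉ = 4.
At least 4 storage lockers are required, but only 3 are allowed.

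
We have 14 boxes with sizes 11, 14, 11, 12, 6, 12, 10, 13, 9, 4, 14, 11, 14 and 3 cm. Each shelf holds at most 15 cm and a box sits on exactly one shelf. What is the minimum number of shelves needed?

11

Total = 14 + 14 + 14 + 13 + 12 + 12 + 11 + 11 + 11 + 10 + 9 + 6 + 4 + 3 = 144 cm.
Lower bound: ⌈144/15⌉ = 10 shelves.
Also, 11 boxes each exceed 15/2 cm, and no two of those can share a shelf, so at least 11 shelves are needed.
A packing using 11 shelves:
  shelf 1: 14 = 14
  shelf 2: 14 = 14
  shelf 3: 14 = 14
  shelf 4: 13 = 13
  shelf 5: 12 + 3 = 15
  shelf 6: 12 = 12
  shelf 7: 11 + 4 = 15
  shelf 8: 11 = 11
  shelf 9: 11 = 11
  shelf 10: 10 = 10
  shelf 11: 9 + 6 = 15
This matches the lower bound, so 11 is optimal.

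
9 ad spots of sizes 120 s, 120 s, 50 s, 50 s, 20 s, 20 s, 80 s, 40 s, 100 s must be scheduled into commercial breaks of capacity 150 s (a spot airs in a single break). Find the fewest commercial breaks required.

5

Total = 120 + 120 + 100 + 80 + 50 + 50 + 40 + 20 + 20 = 600 s.
Lower bound: ⌈600/150⌉ = 4 commercial breaks.
A packing using 5 commercial breaks:
  break 1: 120 + 20 = 140
  break 2: 120 + 20 = 140
  break 3: 100 + 50 = 150
  break 4: 80 + 50 = 130
  break 5: 40 = 40
No arrangement into 4 commercial breaks stays within capacity, so 5 is optimal.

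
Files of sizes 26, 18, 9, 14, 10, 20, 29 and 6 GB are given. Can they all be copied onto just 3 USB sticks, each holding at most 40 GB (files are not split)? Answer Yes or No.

No

Total = 132 GB; ⌈132/40⌉ = 4.
At least 4 USB sticks are required, but only 3 are allowed.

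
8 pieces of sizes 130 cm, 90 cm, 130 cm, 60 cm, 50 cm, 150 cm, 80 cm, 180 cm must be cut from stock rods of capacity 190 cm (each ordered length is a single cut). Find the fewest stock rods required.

5

Total = 180 + 150 + 130 + 130 + 90 + 80 + 60 + 50 = 870 cm.
Lower bound: ⌈870/190⌉ = 5 stock rods.
A packing using 5 stock rods:
  stock rod 1: 180 = 180
  stock rod 2: 150 = 150
  stock rod 3: 130 + 60 = 190
  stock rod 4: 130 + 50 = 180
  stock rod 5: 90 + 80 = 170
This matches the lower bound, so 5 is optimal.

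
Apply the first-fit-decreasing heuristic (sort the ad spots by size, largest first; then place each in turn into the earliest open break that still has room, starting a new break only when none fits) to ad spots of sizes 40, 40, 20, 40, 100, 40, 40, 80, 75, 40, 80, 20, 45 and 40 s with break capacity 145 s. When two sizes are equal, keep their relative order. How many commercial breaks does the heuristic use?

Sorted descending: 100, 80, 80, 75, 45, 40, 40, 40, 40, 40, 40, 40, 20, 20.
  100 → break 1 (new)  [load 100/145]
  80 → break 2 (new)  [load 80/145]
  80 → break 3 (new)  [load 80/145]
  75 → break 4 (new)  [load 75/145]
  45 → break 1  [load 145/145]
  40 → break 2  [load 120/145]
  40 → break 3  [load 120/145]
  40 → break 4  [load 115/145]
  40 → break 5 (new)  [load 40/145]
  40 → break 5  [load 80/145]
  40 → break 5  [load 120/145]
  40 → break 6 (new)  [load 40/145]
  20 → break 2  [load 140/145]
  20 → break 3  [load 140/145]
6 commercial breaks opened.

6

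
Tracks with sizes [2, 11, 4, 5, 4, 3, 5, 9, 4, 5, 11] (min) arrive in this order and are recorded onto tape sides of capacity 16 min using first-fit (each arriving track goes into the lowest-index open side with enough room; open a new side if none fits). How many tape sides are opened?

  2 → side 1 (new)  [load 2/16]
  11 → side 1  [load 13/16]
  4 → side 2 (new)  [load 4/16]
  5 → side 2  [load 9/16]
  4 → side 2  [load 13/16]
  3 → side 1  [load 16/16]
  5 → side 3 (new)  [load 5/16]
  9 → side 3  [load 14/16]
  4 → side 4 (new)  [load 4/16]
  5 → side 4  [load 9/16]
  11 → side 5 (new)  [load 11/16]
5 tape sides opened.

5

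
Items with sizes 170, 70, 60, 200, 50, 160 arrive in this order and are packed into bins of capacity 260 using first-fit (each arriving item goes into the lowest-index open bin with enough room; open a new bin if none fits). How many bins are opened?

3

  170 → bin 1 (new)  [load 170/260]
  70 → bin 1  [load 240/260]
  60 → bin 2 (new)  [load 60/260]
  200 → bin 2  [load 260/260]
  50 → bin 3 (new)  [load 50/260]
  160 → bin 3  [load 210/260]
3 bins opened.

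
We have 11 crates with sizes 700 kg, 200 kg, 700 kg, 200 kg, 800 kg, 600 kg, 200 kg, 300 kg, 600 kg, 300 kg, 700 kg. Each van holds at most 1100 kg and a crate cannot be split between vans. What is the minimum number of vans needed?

Total = 800 + 700 + 700 + 700 + 600 + 600 + 300 + 300 + 200 + 200 + 200 = 5300 kg.
Lower bound: ⌈5300/1100⌉ = 5 vans.
Also, 6 crates each exceed 550 kg, and no two of those can share a van, so at least 6 vans are needed.
A packing using 6 vans:
  van 1: 800 + 300 = 1100
  van 2: 700 + 300 = 1000
  van 3: 700 + 200 + 200 = 1100
  van 4: 700 + 200 = 900
  van 5: 600 = 600
  van 6: 600 = 600
This matches the lower bound, so 6 is optimal.

6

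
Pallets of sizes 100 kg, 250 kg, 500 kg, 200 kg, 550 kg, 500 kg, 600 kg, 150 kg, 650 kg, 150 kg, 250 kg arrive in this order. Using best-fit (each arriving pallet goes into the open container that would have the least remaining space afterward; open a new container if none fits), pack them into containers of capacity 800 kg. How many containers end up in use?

  100 → container 1 (new)  [load 100/800]
  250 → container 1  [load 350/800]
  500 → container 2 (new)  [load 500/800]
  200 → container 2  [load 700/800]
  550 → container 3 (new)  [load 550/800]
  500 → container 4 (new)  [load 500/800]
  600 → container 5 (new)  [load 600/800]
  150 → container 5  [load 750/800]
  650 → container 6 (new)  [load 650/800]
  150 → container 6  [load 800/800]
  250 → container 3  [load 800/800]
6 containers opened.

6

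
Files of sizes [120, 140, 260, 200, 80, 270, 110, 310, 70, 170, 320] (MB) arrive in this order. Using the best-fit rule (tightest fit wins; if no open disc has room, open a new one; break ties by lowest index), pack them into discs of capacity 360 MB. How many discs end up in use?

  120 → disc 1 (new)  [load 120/360]
  140 → disc 1  [load 260/360]
  260 → disc 2 (new)  [load 260/360]
  200 → disc 3 (new)  [load 200/360]
  80 → disc 1  [load 340/360]
  270 → disc 4 (new)  [load 270/360]
  110 → disc 3  [load 310/360]
  310 → disc 5 (new)  [load 310/360]
  70 → disc 4  [load 340/360]
  170 → disc 6 (new)  [load 170/360]
  320 → disc 7 (new)  [load 320/360]
7 discs opened.

7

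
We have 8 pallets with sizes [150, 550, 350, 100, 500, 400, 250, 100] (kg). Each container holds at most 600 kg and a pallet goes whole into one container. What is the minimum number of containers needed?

5

Total = 550 + 500 + 400 + 350 + 250 + 150 + 100 + 100 = 2400 kg.
Lower bound: ⌈2400/600⌉ = 4 containers.
A packing using 5 containers:
  container 1: 550 = 550
  container 2: 500 + 100 = 600
  container 3: 400 + 150 = 550
  container 4: 350 + 250 = 600
  container 5: 100 = 100
No arrangement into 4 containers stays within capacity, so 5 is optimal.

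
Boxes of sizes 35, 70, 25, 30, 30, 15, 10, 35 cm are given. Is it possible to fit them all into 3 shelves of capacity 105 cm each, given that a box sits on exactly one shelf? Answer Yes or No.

A valid assignment using 3 shelves:
  shelf 1: 70 + 35 = 105
  shelf 2: 35 + 30 + 30 + 10 = 105
  shelf 3: 25 + 15 = 40
Every load is within 105 cm, so 3 shelves suffice.

Yes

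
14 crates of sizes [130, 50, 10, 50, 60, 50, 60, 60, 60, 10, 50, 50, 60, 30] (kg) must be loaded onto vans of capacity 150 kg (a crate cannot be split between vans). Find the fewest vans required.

6

Total = 130 + 60 + 60 + 60 + 60 + 60 + 50 + 50 + 50 + 50 + 50 + 30 + 10 + 10 = 730 kg.
Lower bound: ⌈730/150⌉ = 5 vans.
A packing using 6 vans:
  van 1: 130 + 10 + 10 = 150
  van 2: 60 + 60 + 30 = 150
  van 3: 60 + 60 = 120
  van 4: 60 + 50 = 110
  van 5: 50 + 50 + 50 = 150
  van 6: 50 = 50
No arrangement into 5 vans stays within capacity, so 6 is optimal.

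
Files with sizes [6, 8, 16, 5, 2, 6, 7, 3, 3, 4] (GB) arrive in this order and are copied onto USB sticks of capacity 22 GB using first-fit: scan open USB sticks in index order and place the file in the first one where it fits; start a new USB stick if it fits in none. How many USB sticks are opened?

  6 → USB stick 1 (new)  [load 6/22]
  8 → USB stick 1  [load 14/22]
  16 → USB stick 2 (new)  [load 16/22]
  5 → USB stick 1  [load 19/22]
  2 → USB stick 1  [load 21/22]
  6 → USB stick 2  [load 22/22]
  7 → USB stick 3 (new)  [load 7/22]
  3 → USB stick 3  [load 10/22]
  3 → USB stick 3  [load 13/22]
  4 → USB stick 3  [load 17/22]
3 USB sticks opened.

3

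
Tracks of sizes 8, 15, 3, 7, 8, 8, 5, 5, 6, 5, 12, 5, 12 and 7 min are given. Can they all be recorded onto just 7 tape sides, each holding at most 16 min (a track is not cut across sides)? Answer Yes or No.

Total = 106 min; ⌈106/16⌉ = 7.
The bound of 7 does not rule out 7, but exhaustive search shows no assignment into 7 tape sides of capacity 16 min exists — the minimum is 8.

No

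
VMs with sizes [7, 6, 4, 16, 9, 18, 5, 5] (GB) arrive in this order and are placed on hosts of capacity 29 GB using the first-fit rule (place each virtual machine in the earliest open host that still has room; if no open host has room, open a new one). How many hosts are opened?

3

  7 → host 1 (new)  [load 7/29]
  6 → host 1  [load 13/29]
  4 → host 1  [load 17/29]
  16 → host 2 (new)  [load 16/29]
  9 → host 1  [load 26/29]
  18 → host 3 (new)  [load 18/29]
  5 → host 2  [load 21/29]
  5 → host 2  [load 26/29]
3 hosts opened.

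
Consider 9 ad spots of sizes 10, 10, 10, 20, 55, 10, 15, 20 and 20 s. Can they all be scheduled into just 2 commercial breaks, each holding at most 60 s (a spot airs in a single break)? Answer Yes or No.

Total = 170 s; ⌈170/60⌉ = 3.
At least 3 commercial breaks are required, but only 2 are allowed.

No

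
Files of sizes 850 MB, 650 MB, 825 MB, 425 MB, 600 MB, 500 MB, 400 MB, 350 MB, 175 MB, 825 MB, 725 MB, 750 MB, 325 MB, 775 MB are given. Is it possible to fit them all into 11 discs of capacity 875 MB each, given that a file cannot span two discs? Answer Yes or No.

Yes

A valid assignment using 11 discs:
  disc 1: 850 = 850
  disc 2: 825 = 825
  disc 3: 825 = 825
  disc 4: 775 = 775
  disc 5: 750 = 750
  disc 6: 725 = 725
  disc 7: 650 + 175 = 825
  disc 8: 600 = 600
  disc 9: 500 + 350 = 850
  disc 10: 425 + 400 = 825
  disc 11: 325 = 325
Every load is within 875 MB, so 11 discs suffice.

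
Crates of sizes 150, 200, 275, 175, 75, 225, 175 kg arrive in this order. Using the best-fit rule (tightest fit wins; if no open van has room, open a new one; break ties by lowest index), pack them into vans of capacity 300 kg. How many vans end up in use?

  150 → van 1 (new)  [load 150/300]
  200 → van 2 (new)  [load 200/300]
  275 → van 3 (new)  [load 275/300]
  175 → van 4 (new)  [load 175/300]
  75 → van 2  [load 275/300]
  225 → van 5 (new)  [load 225/300]
  175 → van 6 (new)  [load 175/300]
6 vans opened.

6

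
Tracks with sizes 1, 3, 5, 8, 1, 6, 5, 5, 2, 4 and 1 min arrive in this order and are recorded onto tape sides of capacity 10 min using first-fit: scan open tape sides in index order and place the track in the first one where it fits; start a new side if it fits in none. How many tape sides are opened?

5

  1 → side 1 (new)  [load 1/10]
  3 → side 1  [load 4/10]
  5 → side 1  [load 9/10]
  8 → side 2 (new)  [load 8/10]
  1 → side 1  [load 10/10]
  6 → side 3 (new)  [load 6/10]
  5 → side 4 (new)  [load 5/10]
  5 → side 4  [load 10/10]
  2 → side 2  [load 10/10]
  4 → side 3  [load 10/10]
  1 → side 5 (new)  [load 1/10]
5 tape sides opened.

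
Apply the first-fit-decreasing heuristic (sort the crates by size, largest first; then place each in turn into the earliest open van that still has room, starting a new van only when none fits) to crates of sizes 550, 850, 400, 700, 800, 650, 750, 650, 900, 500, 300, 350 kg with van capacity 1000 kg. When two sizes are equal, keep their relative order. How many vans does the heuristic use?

Sorted descending: 900, 850, 800, 750, 700, 650, 650, 550, 500, 400, 350, 300.
  900 → van 1 (new)  [load 900/1000]
  850 → van 2 (new)  [load 850/1000]
  800 → van 3 (new)  [load 800/1000]
  750 → van 4 (new)  [load 750/1000]
  700 → van 5 (new)  [load 700/1000]
  650 → van 6 (new)  [load 650/1000]
  650 → van 7 (new)  [load 650/1000]
  550 → van 8 (new)  [load 550/1000]
  500 → van 9 (new)  [load 500/1000]
  400 → van 8  [load 950/1000]
  350 → van 6  [load 1000/1000]
  300 → van 5  [load 1000/1000]
9 vans opened.

9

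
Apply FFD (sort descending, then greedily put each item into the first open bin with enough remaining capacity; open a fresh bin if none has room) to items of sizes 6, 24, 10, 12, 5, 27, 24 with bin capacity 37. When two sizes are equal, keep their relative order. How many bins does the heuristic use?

3

Sorted descending: 27, 24, 24, 12, 10, 6, 5.
  27 → bin 1 (new)  [load 27/37]
  24 → bin 2 (new)  [load 24/37]
  24 → bin 3 (new)  [load 24/37]
  12 → bin 2  [load 36/37]
  10 → bin 1  [load 37/37]
  6 → bin 3  [load 30/37]
  5 → bin 3  [load 35/37]
3 bins opened.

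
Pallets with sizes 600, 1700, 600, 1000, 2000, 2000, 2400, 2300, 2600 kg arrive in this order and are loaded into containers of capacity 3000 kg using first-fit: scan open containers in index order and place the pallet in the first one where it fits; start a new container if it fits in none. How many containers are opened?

  600 → container 1 (new)  [load 600/3000]
  1700 → container 1  [load 2300/3000]
  600 → container 1  [load 2900/3000]
  1000 → container 2 (new)  [load 1000/3000]
  2000 → container 2  [load 3000/3000]
  2000 → container 3 (new)  [load 2000/3000]
  2400 → container 4 (new)  [load 2400/3000]
  2300 → container 5 (new)  [load 2300/3000]
  2600 → container 6 (new)  [load 2600/3000]
6 containers opened.

6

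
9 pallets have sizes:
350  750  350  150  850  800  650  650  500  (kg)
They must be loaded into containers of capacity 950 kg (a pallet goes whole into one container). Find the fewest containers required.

7

Total = 850 + 800 + 750 + 650 + 650 + 500 + 350 + 350 + 150 = 5050 kg.
Lower bound: ⌈5050/950⌉ = 6 containers.
A packing using 7 containers:
  container 1: 850 = 850
  container 2: 800 + 150 = 950
  container 3: 750 = 750
  container 4: 650 = 650
  container 5: 650 = 650
  container 6: 500 + 350 = 850
  container 7: 350 = 350
No arrangement into 6 containers stays within capacity, so 7 is optimal.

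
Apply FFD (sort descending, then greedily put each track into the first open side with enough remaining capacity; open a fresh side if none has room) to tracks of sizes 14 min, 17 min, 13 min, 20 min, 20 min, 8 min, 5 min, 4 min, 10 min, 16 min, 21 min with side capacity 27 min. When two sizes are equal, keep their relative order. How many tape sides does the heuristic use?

Sorted descending: 21, 20, 20, 17, 16, 14, 13, 10, 8, 5, 4.
  21 → side 1 (new)  [load 21/27]
  20 → side 2 (new)  [load 20/27]
  20 → side 3 (new)  [load 20/27]
  17 → side 4 (new)  [load 17/27]
  16 → side 5 (new)  [load 16/27]
  14 → side 6 (new)  [load 14/27]
  13 → side 6  [load 27/27]
  10 → side 4  [load 27/27]
  8 → side 5  [load 24/27]
  5 → side 1  [load 26/27]
  4 → side 2  [load 24/27]
6 tape sides opened.

6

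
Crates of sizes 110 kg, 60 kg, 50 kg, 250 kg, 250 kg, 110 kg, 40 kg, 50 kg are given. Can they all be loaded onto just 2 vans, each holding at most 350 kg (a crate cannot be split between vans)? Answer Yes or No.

Total = 920 kg; ⌈920/350⌉ = 3.
At least 3 vans are required, but only 2 are allowed.

No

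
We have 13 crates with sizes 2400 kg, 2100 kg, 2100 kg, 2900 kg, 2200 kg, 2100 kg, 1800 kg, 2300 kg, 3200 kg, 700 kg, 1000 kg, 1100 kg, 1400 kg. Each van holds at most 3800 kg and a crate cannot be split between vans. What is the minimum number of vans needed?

9

Total = 3200 + 2900 + 2400 + 2300 + 2200 + 2100 + 2100 + 2100 + 1800 + 1400 + 1100 + 1000 + 700 = 25300 kg.
Lower bound: ⌈25300/3800⌉ = 7 vans.
Also, 8 crates each exceed 1900 kg, and no two of those can share a van, so at least 8 vans are needed.
A packing using 9 vans:
  van 1: 3200 = 3200
  van 2: 2900 + 700 = 3600
  van 3: 2400 + 1400 = 3800
  van 4: 2300 + 1100 = 3400
  van 5: 2200 + 1000 = 3200
  van 6: 2100 = 2100
  van 7: 2100 = 2100
  van 8: 2100 = 2100
  van 9: 1800 = 1800
No arrangement into 8 vans stays within capacity, so 9 is optimal.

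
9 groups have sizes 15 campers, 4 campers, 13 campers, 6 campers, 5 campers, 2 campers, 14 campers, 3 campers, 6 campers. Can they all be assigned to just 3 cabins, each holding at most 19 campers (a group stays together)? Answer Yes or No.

No

Total = 68 campers; ⌈68/19⌉ = 4.
At least 4 cabins are required, but only 3 are allowed.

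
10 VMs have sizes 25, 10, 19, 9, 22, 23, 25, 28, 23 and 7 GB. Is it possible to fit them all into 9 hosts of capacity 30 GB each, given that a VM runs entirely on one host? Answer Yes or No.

A valid assignment using 8 hosts:
  host 1: 28 = 28
  host 2: 25 = 25
  host 3: 25 = 25
  host 4: 23 + 7 = 30
  host 5: 23 = 23
  host 6: 22 = 22
  host 7: 19 + 10 = 29
  host 8: 9 = 9
That uses only 8 ≤ 9, so 9 hosts are enough.

Yes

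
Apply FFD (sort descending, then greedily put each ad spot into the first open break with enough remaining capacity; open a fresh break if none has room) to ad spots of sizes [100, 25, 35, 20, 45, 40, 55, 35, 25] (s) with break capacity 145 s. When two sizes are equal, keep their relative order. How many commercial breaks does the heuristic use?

Sorted descending: 100, 55, 45, 40, 35, 35, 25, 25, 20.
  100 → break 1 (new)  [load 100/145]
  55 → break 2 (new)  [load 55/145]
  45 → break 1  [load 145/145]
  40 → break 2  [load 95/145]
  35 → break 2  [load 130/145]
  35 → break 3 (new)  [load 35/145]
  25 → break 3  [load 60/145]
  25 → break 3  [load 85/145]
  20 → break 3  [load 105/145]
3 commercial breaks opened.

3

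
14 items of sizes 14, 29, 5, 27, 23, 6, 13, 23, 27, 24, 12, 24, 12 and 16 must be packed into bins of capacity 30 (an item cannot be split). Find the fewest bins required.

Total = 29 + 27 + 27 + 24 + 24 + 23 + 23 + 16 + 14 + 13 + 12 + 12 + 6 + 5 = 255.
Lower bound: ⌈255/30⌉ = 9 bins.
A packing using 10 bins:
  bin 1: 29 = 29
  bin 2: 27 = 27
  bin 3: 27 = 27
  bin 4: 24 + 6 = 30
  bin 5: 24 + 5 = 29
  bin 6: 23 = 23
  bin 7: 23 = 23
  bin 8: 16 + 14 = 30
  bin 9: 13 + 12 = 25
  bin 10: 12 = 12
No arrangement into 9 bins stays within capacity, so 10 is optimal.

10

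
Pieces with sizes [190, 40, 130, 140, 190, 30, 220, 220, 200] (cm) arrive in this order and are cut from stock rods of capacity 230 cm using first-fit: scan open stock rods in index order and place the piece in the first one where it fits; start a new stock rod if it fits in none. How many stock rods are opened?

7

  190 → stock rod 1 (new)  [load 190/230]
  40 → stock rod 1  [load 230/230]
  130 → stock rod 2 (new)  [load 130/230]
  140 → stock rod 3 (new)  [load 140/230]
  190 → stock rod 4 (new)  [load 190/230]
  30 → stock rod 2  [load 160/230]
  220 → stock rod 5 (new)  [load 220/230]
  220 → stock rod 6 (new)  [load 220/230]
  200 → stock rod 7 (new)  [load 200/230]
7 stock rods opened.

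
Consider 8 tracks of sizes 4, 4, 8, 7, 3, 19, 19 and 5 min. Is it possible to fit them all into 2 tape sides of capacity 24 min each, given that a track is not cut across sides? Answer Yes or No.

Total = 69 min; ⌈69/24⌉ = 3.
At least 3 tape sides are required, but only 2 are allowed.

No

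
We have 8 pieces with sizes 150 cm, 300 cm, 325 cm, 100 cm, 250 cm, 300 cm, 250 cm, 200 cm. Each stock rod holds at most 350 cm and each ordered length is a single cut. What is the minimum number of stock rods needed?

6

Total = 325 + 300 + 300 + 250 + 250 + 200 + 150 + 100 = 1875 cm.
Lower bound: ⌈1875/350⌉ = 6 stock rods.
A packing using 6 stock rods:
  stock rod 1: 325 = 325
  stock rod 2: 300 = 300
  stock rod 3: 300 = 300
  stock rod 4: 250 + 100 = 350
  stock rod 5: 250 = 250
  stock rod 6: 200 + 150 = 350
This matches the lower bound, so 6 is optimal.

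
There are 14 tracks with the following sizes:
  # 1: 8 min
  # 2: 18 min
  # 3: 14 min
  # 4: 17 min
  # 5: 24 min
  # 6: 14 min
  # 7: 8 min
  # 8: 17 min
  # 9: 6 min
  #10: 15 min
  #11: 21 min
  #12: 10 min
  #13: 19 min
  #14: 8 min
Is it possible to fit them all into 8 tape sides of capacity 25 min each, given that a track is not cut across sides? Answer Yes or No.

No

Total = 199 min; ⌈199/25⌉ = 8.
9 tracks each exceed half the capacity and cannot share a side, forcing at least 9 tape sides.
At least 9 tape sides are required, but only 8 are allowed.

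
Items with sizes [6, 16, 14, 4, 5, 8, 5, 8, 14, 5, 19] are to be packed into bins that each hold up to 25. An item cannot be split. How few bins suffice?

5

Total = 19 + 16 + 14 + 14 + 8 + 8 + 6 + 5 + 5 + 5 + 4 = 104.
Lower bound: ⌈104/25⌉ = 5 bins.
A packing using 5 bins:
  bin 1: 19 + 6 = 25
  bin 2: 16 + 8 = 24
  bin 3: 14 + 8 = 22
  bin 4: 14 + 5 + 5 = 24
  bin 5: 5 + 4 = 9
This matches the lower bound, so 5 is optimal.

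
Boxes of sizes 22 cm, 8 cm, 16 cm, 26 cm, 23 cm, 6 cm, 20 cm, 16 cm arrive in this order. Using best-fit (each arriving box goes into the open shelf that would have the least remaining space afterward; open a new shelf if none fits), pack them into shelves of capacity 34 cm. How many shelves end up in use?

5

  22 → shelf 1 (new)  [load 22/34]
  8 → shelf 1  [load 30/34]
  16 → shelf 2 (new)  [load 16/34]
  26 → shelf 3 (new)  [load 26/34]
  23 → shelf 4 (new)  [load 23/34]
  6 → shelf 3  [load 32/34]
  20 → shelf 5 (new)  [load 20/34]
  16 → shelf 2  [load 32/34]
5 shelves opened.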